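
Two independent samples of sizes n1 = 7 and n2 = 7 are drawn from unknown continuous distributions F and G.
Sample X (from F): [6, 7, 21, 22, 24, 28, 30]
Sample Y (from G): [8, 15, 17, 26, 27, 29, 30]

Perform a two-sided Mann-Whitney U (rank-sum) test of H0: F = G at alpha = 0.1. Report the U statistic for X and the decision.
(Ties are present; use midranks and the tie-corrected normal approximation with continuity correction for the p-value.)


Step 1: Combine and sort all 14 observations; assign midranks.
sorted (value, group): (6,X), (7,X), (8,Y), (15,Y), (17,Y), (21,X), (22,X), (24,X), (26,Y), (27,Y), (28,X), (29,Y), (30,X), (30,Y)
ranks: 6->1, 7->2, 8->3, 15->4, 17->5, 21->6, 22->7, 24->8, 26->9, 27->10, 28->11, 29->12, 30->13.5, 30->13.5
Step 2: Rank sum for X: R1 = 1 + 2 + 6 + 7 + 8 + 11 + 13.5 = 48.5.
Step 3: U_X = R1 - n1(n1+1)/2 = 48.5 - 7*8/2 = 48.5 - 28 = 20.5.
       U_Y = n1*n2 - U_X = 49 - 20.5 = 28.5.
Step 4: Ties are present, so use the tie-corrected normal approximation (with continuity correction) for the p-value.
Step 5: p-value = 0.654365; compare to alpha = 0.1. fail to reject H0.

U_X = 20.5, p = 0.654365, fail to reject H0 at alpha = 0.1.


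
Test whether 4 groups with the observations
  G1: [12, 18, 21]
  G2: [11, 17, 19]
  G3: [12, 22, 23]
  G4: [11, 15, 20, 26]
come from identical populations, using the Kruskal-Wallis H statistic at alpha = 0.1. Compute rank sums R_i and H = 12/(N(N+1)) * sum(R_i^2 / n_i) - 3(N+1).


Step 1: Combine all N = 13 observations and assign midranks.
sorted (value, group, rank): (11,G2,1.5), (11,G4,1.5), (12,G1,3.5), (12,G3,3.5), (15,G4,5), (17,G2,6), (18,G1,7), (19,G2,8), (20,G4,9), (21,G1,10), (22,G3,11), (23,G3,12), (26,G4,13)
Step 2: Sum ranks within each group.
R_1 = 20.5 (n_1 = 3)
R_2 = 15.5 (n_2 = 3)
R_3 = 26.5 (n_3 = 3)
R_4 = 28.5 (n_4 = 4)
Step 3: H = 12/(N(N+1)) * sum(R_i^2/n_i) - 3(N+1)
     = 12/(13*14) * (20.5^2/3 + 15.5^2/3 + 26.5^2/3 + 28.5^2/4) - 3*14
     = 0.065934 * 657.312 - 42
     = 1.339286.
Step 4: Ties present; correction factor C = 1 - 12/(13^3 - 13) = 0.994505. Corrected H = 1.339286 / 0.994505 = 1.346685.
Step 5: Under H0, H ~ chi^2(3); p-value = 0.718078.
Step 6: alpha = 0.1. fail to reject H0.

H = 1.3467, df = 3, p = 0.718078, fail to reject H0.


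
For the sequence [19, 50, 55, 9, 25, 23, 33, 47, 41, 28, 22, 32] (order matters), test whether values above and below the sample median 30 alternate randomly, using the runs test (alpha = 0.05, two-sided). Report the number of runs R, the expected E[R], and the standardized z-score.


Step 1: Compute median = 30; label A = above, B = below.
Labels in order: BAABBBAAABBA  (n_A = 6, n_B = 6)
Step 2: Count runs R = 6.
Step 3: Under H0 (random ordering), E[R] = 2*n_A*n_B/(n_A+n_B) + 1 = 2*6*6/12 + 1 = 7.0000.
        Var[R] = 2*n_A*n_B*(2*n_A*n_B - n_A - n_B) / ((n_A+n_B)^2 * (n_A+n_B-1)) = 4320/1584 = 2.7273.
        SD[R] = 1.6514.
Step 4: Continuity-corrected z = (R + 0.5 - E[R]) / SD[R] = (6 + 0.5 - 7.0000) / 1.6514 = -0.3028.
Step 5: Two-sided p-value via normal approximation = 2*(1 - Phi(|z|)) = 0.762069.
Step 6: alpha = 0.05. fail to reject H0.

R = 6, z = -0.3028, p = 0.762069, fail to reject H0.


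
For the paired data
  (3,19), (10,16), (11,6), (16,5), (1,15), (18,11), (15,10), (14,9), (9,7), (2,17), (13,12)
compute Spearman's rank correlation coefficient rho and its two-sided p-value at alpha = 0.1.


Step 1: Rank x and y separately (midranks; no ties here).
rank(x): 3->3, 10->5, 11->6, 16->10, 1->1, 18->11, 15->9, 14->8, 9->4, 2->2, 13->7
rank(y): 19->11, 16->9, 6->2, 5->1, 15->8, 11->6, 10->5, 9->4, 7->3, 17->10, 12->7
Step 2: d_i = R_x(i) - R_y(i); compute d_i^2.
  (3-11)^2=64, (5-9)^2=16, (6-2)^2=16, (10-1)^2=81, (1-8)^2=49, (11-6)^2=25, (9-5)^2=16, (8-4)^2=16, (4-3)^2=1, (2-10)^2=64, (7-7)^2=0
sum(d^2) = 348.
Step 3: rho = 1 - 6*348 / (11*(11^2 - 1)) = 1 - 2088/1320 = -0.581818.
Step 4: Under H0, t = rho * sqrt((n-2)/(1-rho^2)) = -2.1461 ~ t(9).
Step 5: Two-sided p-value from the t-distribution with 9 df = 0.060420.
Step 6: alpha = 0.1. reject H0.

rho = -0.5818, p = 0.060420, reject H0 at alpha = 0.1.


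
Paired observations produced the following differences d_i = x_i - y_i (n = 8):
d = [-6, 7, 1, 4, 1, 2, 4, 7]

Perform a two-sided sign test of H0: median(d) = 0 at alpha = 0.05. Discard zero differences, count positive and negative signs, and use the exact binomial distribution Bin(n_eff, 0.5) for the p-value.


Step 1: Discard zero differences. Original n = 8; n_eff = number of nonzero differences = 8.
Nonzero differences (with sign): -6, +7, +1, +4, +1, +2, +4, +7
Step 2: Count signs: positive = 7, negative = 1.
Step 3: Under H0: P(positive) = 0.5, so the number of positives S ~ Bin(8, 0.5).
Step 4: Two-sided exact p-value = sum of Bin(8,0.5) probabilities at or below the observed probability = 0.070312.
Step 5: alpha = 0.05. fail to reject H0.

n_eff = 8, pos = 7, neg = 1, p = 0.070312, fail to reject H0.


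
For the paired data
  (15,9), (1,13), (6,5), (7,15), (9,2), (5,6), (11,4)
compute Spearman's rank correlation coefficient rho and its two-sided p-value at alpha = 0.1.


Step 1: Rank x and y separately (midranks; no ties here).
rank(x): 15->7, 1->1, 6->3, 7->4, 9->5, 5->2, 11->6
rank(y): 9->5, 13->6, 5->3, 15->7, 2->1, 6->4, 4->2
Step 2: d_i = R_x(i) - R_y(i); compute d_i^2.
  (7-5)^2=4, (1-6)^2=25, (3-3)^2=0, (4-7)^2=9, (5-1)^2=16, (2-4)^2=4, (6-2)^2=16
sum(d^2) = 74.
Step 3: rho = 1 - 6*74 / (7*(7^2 - 1)) = 1 - 444/336 = -0.321429.
Step 4: Under H0, t = rho * sqrt((n-2)/(1-rho^2)) = -0.7590 ~ t(5).
Step 5: Two-sided p-value from the t-distribution with 5 df = 0.482072.
Step 6: alpha = 0.1. fail to reject H0.

rho = -0.3214, p = 0.482072, fail to reject H0 at alpha = 0.1.


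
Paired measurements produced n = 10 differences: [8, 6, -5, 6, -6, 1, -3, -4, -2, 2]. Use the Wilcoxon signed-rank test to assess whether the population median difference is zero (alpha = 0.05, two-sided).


Step 1: Drop any zero differences (none here) and take |d_i|.
|d| = [8, 6, 5, 6, 6, 1, 3, 4, 2, 2]
Step 2: Midrank |d_i| (ties get averaged ranks).
ranks: |8|->10, |6|->8, |5|->6, |6|->8, |6|->8, |1|->1, |3|->4, |4|->5, |2|->2.5, |2|->2.5
Step 3: Attach original signs; sum ranks with positive sign and with negative sign.
W+ = 10 + 8 + 8 + 1 + 2.5 = 29.5
W- = 6 + 8 + 4 + 5 + 2.5 = 25.5
(Check: W+ + W- = 55 should equal n(n+1)/2 = 55.)
Step 4: Test statistic W = min(W+, W-) = 25.5.
Step 5: Ties in |d|, so use the tie-corrected normal approximation.
        E[W] = n(n+1)/4 = 10*11/4 = 27.5.
        Tie groups: |d|=2 (t=2), |d|=6 (t=3); sum(t^3 - t) = 30.
        Var[W] = n(n+1)(2n+1)/24 - sum(t^3-t)/48 = 2310/24 - 30/48 = 95.625.
        z = (W - E[W]) / sqrt(Var[W]) = (25.5 - 27.5) / 9.7788 = -0.2045.
        Two-sided p = 2*Phi(z) = 0.837944.
Step 6: alpha = 0.05. fail to reject H0.

W+ = 29.5, W- = 25.5, W = min = 25.5, p = 0.837944, fail to reject H0.


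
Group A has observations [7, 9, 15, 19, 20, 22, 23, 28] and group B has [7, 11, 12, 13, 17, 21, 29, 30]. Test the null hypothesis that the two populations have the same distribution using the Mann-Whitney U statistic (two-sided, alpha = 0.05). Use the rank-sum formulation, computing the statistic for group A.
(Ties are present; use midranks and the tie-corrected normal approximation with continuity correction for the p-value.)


Step 1: Combine and sort all 16 observations; assign midranks.
sorted (value, group): (7,X), (7,Y), (9,X), (11,Y), (12,Y), (13,Y), (15,X), (17,Y), (19,X), (20,X), (21,Y), (22,X), (23,X), (28,X), (29,Y), (30,Y)
ranks: 7->1.5, 7->1.5, 9->3, 11->4, 12->5, 13->6, 15->7, 17->8, 19->9, 20->10, 21->11, 22->12, 23->13, 28->14, 29->15, 30->16
Step 2: Rank sum for X: R1 = 1.5 + 3 + 7 + 9 + 10 + 12 + 13 + 14 = 69.5.
Step 3: U_X = R1 - n1(n1+1)/2 = 69.5 - 8*9/2 = 69.5 - 36 = 33.5.
       U_Y = n1*n2 - U_X = 64 - 33.5 = 30.5.
Step 4: Ties are present, so use the tie-corrected normal approximation (with continuity correction) for the p-value.
Step 5: p-value = 0.916298; compare to alpha = 0.05. fail to reject H0.

U_X = 33.5, p = 0.916298, fail to reject H0 at alpha = 0.05.


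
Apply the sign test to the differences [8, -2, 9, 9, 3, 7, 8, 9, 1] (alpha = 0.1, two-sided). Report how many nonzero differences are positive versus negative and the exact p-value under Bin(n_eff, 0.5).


Step 1: Discard zero differences. Original n = 9; n_eff = number of nonzero differences = 9.
Nonzero differences (with sign): +8, -2, +9, +9, +3, +7, +8, +9, +1
Step 2: Count signs: positive = 8, negative = 1.
Step 3: Under H0: P(positive) = 0.5, so the number of positives S ~ Bin(9, 0.5).
Step 4: Two-sided exact p-value = sum of Bin(9,0.5) probabilities at or below the observed probability = 0.039062.
Step 5: alpha = 0.1. reject H0.

n_eff = 9, pos = 8, neg = 1, p = 0.039062, reject H0.


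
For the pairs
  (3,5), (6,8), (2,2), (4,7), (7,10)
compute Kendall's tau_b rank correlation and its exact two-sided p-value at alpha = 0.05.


Step 1: Enumerate the 10 unordered pairs (i,j) with i<j and classify each by sign(x_j-x_i) * sign(y_j-y_i).
  (1,2):dx=+3,dy=+3->C; (1,3):dx=-1,dy=-3->C; (1,4):dx=+1,dy=+2->C; (1,5):dx=+4,dy=+5->C
  (2,3):dx=-4,dy=-6->C; (2,4):dx=-2,dy=-1->C; (2,5):dx=+1,dy=+2->C; (3,4):dx=+2,dy=+5->C
  (3,5):dx=+5,dy=+8->C; (4,5):dx=+3,dy=+3->C
Step 2: C = 10, D = 0, total pairs = 10.
Step 3: tau = (C - D)/(n(n-1)/2) = (10 - 0)/10 = 1.000000.
Step 4: Exact two-sided p-value (enumerate n! = 120 permutations of y under H0): p = 0.016667.
Step 5: alpha = 0.05. reject H0.

tau_b = 1.0000 (C=10, D=0), p = 0.016667, reject H0.


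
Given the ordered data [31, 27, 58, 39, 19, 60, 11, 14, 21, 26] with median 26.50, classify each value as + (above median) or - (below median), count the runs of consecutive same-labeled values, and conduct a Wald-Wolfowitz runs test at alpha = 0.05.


Step 1: Compute median = 26.50; label A = above, B = below.
Labels in order: AAAABABBBB  (n_A = 5, n_B = 5)
Step 2: Count runs R = 4.
Step 3: Under H0 (random ordering), E[R] = 2*n_A*n_B/(n_A+n_B) + 1 = 2*5*5/10 + 1 = 6.0000.
        Var[R] = 2*n_A*n_B*(2*n_A*n_B - n_A - n_B) / ((n_A+n_B)^2 * (n_A+n_B-1)) = 2000/900 = 2.2222.
        SD[R] = 1.4907.
Step 4: Continuity-corrected z = (R + 0.5 - E[R]) / SD[R] = (4 + 0.5 - 6.0000) / 1.4907 = -1.0062.
Step 5: Two-sided p-value via normal approximation = 2*(1 - Phi(|z|)) = 0.314305.
Step 6: alpha = 0.05. fail to reject H0.

R = 4, z = -1.0062, p = 0.314305, fail to reject H0.


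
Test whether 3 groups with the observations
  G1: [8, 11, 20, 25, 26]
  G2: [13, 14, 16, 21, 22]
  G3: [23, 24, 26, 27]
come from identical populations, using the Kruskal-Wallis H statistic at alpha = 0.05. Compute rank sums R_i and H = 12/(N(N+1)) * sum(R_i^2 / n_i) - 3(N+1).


Step 1: Combine all N = 14 observations and assign midranks.
sorted (value, group, rank): (8,G1,1), (11,G1,2), (13,G2,3), (14,G2,4), (16,G2,5), (20,G1,6), (21,G2,7), (22,G2,8), (23,G3,9), (24,G3,10), (25,G1,11), (26,G1,12.5), (26,G3,12.5), (27,G3,14)
Step 2: Sum ranks within each group.
R_1 = 32.5 (n_1 = 5)
R_2 = 27 (n_2 = 5)
R_3 = 45.5 (n_3 = 4)
Step 3: H = 12/(N(N+1)) * sum(R_i^2/n_i) - 3(N+1)
     = 12/(14*15) * (32.5^2/5 + 27^2/5 + 45.5^2/4) - 3*15
     = 0.057143 * 874.612 - 45
     = 4.977857.
Step 4: Ties present; correction factor C = 1 - 6/(14^3 - 14) = 0.997802. Corrected H = 4.977857 / 0.997802 = 4.988822.
Step 5: Under H0, H ~ chi^2(2); p-value = 0.082545.
Step 6: alpha = 0.05. fail to reject H0.

H = 4.9888, df = 2, p = 0.082545, fail to reject H0.


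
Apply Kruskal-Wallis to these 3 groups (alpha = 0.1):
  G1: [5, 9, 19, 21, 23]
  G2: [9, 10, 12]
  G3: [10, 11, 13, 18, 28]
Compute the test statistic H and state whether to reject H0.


Step 1: Combine all N = 13 observations and assign midranks.
sorted (value, group, rank): (5,G1,1), (9,G1,2.5), (9,G2,2.5), (10,G2,4.5), (10,G3,4.5), (11,G3,6), (12,G2,7), (13,G3,8), (18,G3,9), (19,G1,10), (21,G1,11), (23,G1,12), (28,G3,13)
Step 2: Sum ranks within each group.
R_1 = 36.5 (n_1 = 5)
R_2 = 14 (n_2 = 3)
R_3 = 40.5 (n_3 = 5)
Step 3: H = 12/(N(N+1)) * sum(R_i^2/n_i) - 3(N+1)
     = 12/(13*14) * (36.5^2/5 + 14^2/3 + 40.5^2/5) - 3*14
     = 0.065934 * 659.833 - 42
     = 1.505495.
Step 4: Ties present; correction factor C = 1 - 12/(13^3 - 13) = 0.994505. Corrected H = 1.505495 / 0.994505 = 1.513812.
Step 5: Under H0, H ~ chi^2(2); p-value = 0.469116.
Step 6: alpha = 0.1. fail to reject H0.

H = 1.5138, df = 2, p = 0.469116, fail to reject H0.


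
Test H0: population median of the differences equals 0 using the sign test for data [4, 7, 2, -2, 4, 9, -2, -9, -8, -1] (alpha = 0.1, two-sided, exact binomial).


Step 1: Discard zero differences. Original n = 10; n_eff = number of nonzero differences = 10.
Nonzero differences (with sign): +4, +7, +2, -2, +4, +9, -2, -9, -8, -1
Step 2: Count signs: positive = 5, negative = 5.
Step 3: Under H0: P(positive) = 0.5, so the number of positives S ~ Bin(10, 0.5).
Step 4: Two-sided exact p-value = sum of Bin(10,0.5) probabilities at or below the observed probability = 1.000000.
Step 5: alpha = 0.1. fail to reject H0.

n_eff = 10, pos = 5, neg = 5, p = 1.000000, fail to reject H0.


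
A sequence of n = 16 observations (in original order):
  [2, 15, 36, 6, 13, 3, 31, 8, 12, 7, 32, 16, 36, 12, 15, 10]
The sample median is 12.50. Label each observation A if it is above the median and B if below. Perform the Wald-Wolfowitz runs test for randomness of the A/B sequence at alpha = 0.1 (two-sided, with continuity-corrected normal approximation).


Step 1: Compute median = 12.50; label A = above, B = below.
Labels in order: BAABABABBBAAABAB  (n_A = 8, n_B = 8)
Step 2: Count runs R = 11.
Step 3: Under H0 (random ordering), E[R] = 2*n_A*n_B/(n_A+n_B) + 1 = 2*8*8/16 + 1 = 9.0000.
        Var[R] = 2*n_A*n_B*(2*n_A*n_B - n_A - n_B) / ((n_A+n_B)^2 * (n_A+n_B-1)) = 14336/3840 = 3.7333.
        SD[R] = 1.9322.
Step 4: Continuity-corrected z = (R - 0.5 - E[R]) / SD[R] = (11 - 0.5 - 9.0000) / 1.9322 = 0.7763.
Step 5: Two-sided p-value via normal approximation = 2*(1 - Phi(|z|)) = 0.437558.
Step 6: alpha = 0.1. fail to reject H0.

R = 11, z = 0.7763, p = 0.437558, fail to reject H0.


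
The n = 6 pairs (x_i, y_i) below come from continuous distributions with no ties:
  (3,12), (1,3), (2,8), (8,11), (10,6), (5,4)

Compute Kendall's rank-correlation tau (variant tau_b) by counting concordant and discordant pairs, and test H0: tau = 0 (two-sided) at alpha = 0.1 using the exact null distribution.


Step 1: Enumerate the 15 unordered pairs (i,j) with i<j and classify each by sign(x_j-x_i) * sign(y_j-y_i).
  (1,2):dx=-2,dy=-9->C; (1,3):dx=-1,dy=-4->C; (1,4):dx=+5,dy=-1->D; (1,5):dx=+7,dy=-6->D
  (1,6):dx=+2,dy=-8->D; (2,3):dx=+1,dy=+5->C; (2,4):dx=+7,dy=+8->C; (2,5):dx=+9,dy=+3->C
  (2,6):dx=+4,dy=+1->C; (3,4):dx=+6,dy=+3->C; (3,5):dx=+8,dy=-2->D; (3,6):dx=+3,dy=-4->D
  (4,5):dx=+2,dy=-5->D; (4,6):dx=-3,dy=-7->C; (5,6):dx=-5,dy=-2->C
Step 2: C = 9, D = 6, total pairs = 15.
Step 3: tau = (C - D)/(n(n-1)/2) = (9 - 6)/15 = 0.200000.
Step 4: Exact two-sided p-value (enumerate n! = 720 permutations of y under H0): p = 0.719444.
Step 5: alpha = 0.1. fail to reject H0.

tau_b = 0.2000 (C=9, D=6), p = 0.719444, fail to reject H0.


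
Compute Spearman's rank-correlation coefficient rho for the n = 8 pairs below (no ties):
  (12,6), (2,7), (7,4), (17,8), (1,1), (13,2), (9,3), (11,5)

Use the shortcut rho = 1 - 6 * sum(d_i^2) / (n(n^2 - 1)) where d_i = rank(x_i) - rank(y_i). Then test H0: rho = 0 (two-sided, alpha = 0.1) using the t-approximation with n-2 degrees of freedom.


Step 1: Rank x and y separately (midranks; no ties here).
rank(x): 12->6, 2->2, 7->3, 17->8, 1->1, 13->7, 9->4, 11->5
rank(y): 6->6, 7->7, 4->4, 8->8, 1->1, 2->2, 3->3, 5->5
Step 2: d_i = R_x(i) - R_y(i); compute d_i^2.
  (6-6)^2=0, (2-7)^2=25, (3-4)^2=1, (8-8)^2=0, (1-1)^2=0, (7-2)^2=25, (4-3)^2=1, (5-5)^2=0
sum(d^2) = 52.
Step 3: rho = 1 - 6*52 / (8*(8^2 - 1)) = 1 - 312/504 = 0.380952.
Step 4: Under H0, t = rho * sqrt((n-2)/(1-rho^2)) = 1.0092 ~ t(6).
Step 5: Two-sided p-value from the t-distribution with 6 df = 0.351813.
Step 6: alpha = 0.1. fail to reject H0.

rho = 0.3810, p = 0.351813, fail to reject H0 at alpha = 0.1.


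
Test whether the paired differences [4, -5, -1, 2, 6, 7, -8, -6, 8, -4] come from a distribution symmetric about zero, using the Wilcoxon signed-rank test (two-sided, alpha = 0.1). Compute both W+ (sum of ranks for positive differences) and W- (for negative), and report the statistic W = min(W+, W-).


Step 1: Drop any zero differences (none here) and take |d_i|.
|d| = [4, 5, 1, 2, 6, 7, 8, 6, 8, 4]
Step 2: Midrank |d_i| (ties get averaged ranks).
ranks: |4|->3.5, |5|->5, |1|->1, |2|->2, |6|->6.5, |7|->8, |8|->9.5, |6|->6.5, |8|->9.5, |4|->3.5
Step 3: Attach original signs; sum ranks with positive sign and with negative sign.
W+ = 3.5 + 2 + 6.5 + 8 + 9.5 = 29.5
W- = 5 + 1 + 9.5 + 6.5 + 3.5 = 25.5
(Check: W+ + W- = 55 should equal n(n+1)/2 = 55.)
Step 4: Test statistic W = min(W+, W-) = 25.5.
Step 5: Ties in |d|, so use the tie-corrected normal approximation.
        E[W] = n(n+1)/4 = 10*11/4 = 27.5.
        Tie groups: |d|=4 (t=2), |d|=6 (t=2), |d|=8 (t=2); sum(t^3 - t) = 18.
        Var[W] = n(n+1)(2n+1)/24 - sum(t^3-t)/48 = 2310/24 - 18/48 = 95.875.
        z = (W - E[W]) / sqrt(Var[W]) = (25.5 - 27.5) / 9.7916 = -0.2043.
        Two-sided p = 2*Phi(z) = 0.838153.
Step 6: alpha = 0.1. fail to reject H0.

W+ = 29.5, W- = 25.5, W = min = 25.5, p = 0.838153, fail to reject H0.


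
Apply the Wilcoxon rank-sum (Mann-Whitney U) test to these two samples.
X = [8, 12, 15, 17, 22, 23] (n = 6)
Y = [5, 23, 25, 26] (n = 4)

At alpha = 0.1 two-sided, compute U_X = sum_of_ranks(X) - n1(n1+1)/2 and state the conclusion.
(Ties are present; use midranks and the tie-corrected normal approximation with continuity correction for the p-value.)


Step 1: Combine and sort all 10 observations; assign midranks.
sorted (value, group): (5,Y), (8,X), (12,X), (15,X), (17,X), (22,X), (23,X), (23,Y), (25,Y), (26,Y)
ranks: 5->1, 8->2, 12->3, 15->4, 17->5, 22->6, 23->7.5, 23->7.5, 25->9, 26->10
Step 2: Rank sum for X: R1 = 2 + 3 + 4 + 5 + 6 + 7.5 = 27.5.
Step 3: U_X = R1 - n1(n1+1)/2 = 27.5 - 6*7/2 = 27.5 - 21 = 6.5.
       U_Y = n1*n2 - U_X = 24 - 6.5 = 17.5.
Step 4: Ties are present, so use the tie-corrected normal approximation (with continuity correction) for the p-value.
Step 5: p-value = 0.284958; compare to alpha = 0.1. fail to reject H0.

U_X = 6.5, p = 0.284958, fail to reject H0 at alpha = 0.1.


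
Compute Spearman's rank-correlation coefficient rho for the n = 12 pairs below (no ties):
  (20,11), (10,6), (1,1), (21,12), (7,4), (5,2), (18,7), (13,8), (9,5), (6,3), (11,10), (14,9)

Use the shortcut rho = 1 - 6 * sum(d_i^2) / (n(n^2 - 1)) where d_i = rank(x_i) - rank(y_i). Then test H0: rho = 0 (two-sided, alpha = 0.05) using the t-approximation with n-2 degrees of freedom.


Step 1: Rank x and y separately (midranks; no ties here).
rank(x): 20->11, 10->6, 1->1, 21->12, 7->4, 5->2, 18->10, 13->8, 9->5, 6->3, 11->7, 14->9
rank(y): 11->11, 6->6, 1->1, 12->12, 4->4, 2->2, 7->7, 8->8, 5->5, 3->3, 10->10, 9->9
Step 2: d_i = R_x(i) - R_y(i); compute d_i^2.
  (11-11)^2=0, (6-6)^2=0, (1-1)^2=0, (12-12)^2=0, (4-4)^2=0, (2-2)^2=0, (10-7)^2=9, (8-8)^2=0, (5-5)^2=0, (3-3)^2=0, (7-10)^2=9, (9-9)^2=0
sum(d^2) = 18.
Step 3: rho = 1 - 6*18 / (12*(12^2 - 1)) = 1 - 108/1716 = 0.937063.
Step 4: Under H0, t = rho * sqrt((n-2)/(1-rho^2)) = 8.4868 ~ t(10).
Step 5: Two-sided p-value from the t-distribution with 10 df = 0.000007.
Step 6: alpha = 0.05. reject H0.

rho = 0.9371, p = 0.000007, reject H0 at alpha = 0.05.


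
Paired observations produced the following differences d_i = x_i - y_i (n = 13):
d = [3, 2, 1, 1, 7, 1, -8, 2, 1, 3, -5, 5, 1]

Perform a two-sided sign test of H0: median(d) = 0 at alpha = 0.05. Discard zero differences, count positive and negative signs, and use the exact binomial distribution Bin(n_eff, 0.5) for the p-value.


Step 1: Discard zero differences. Original n = 13; n_eff = number of nonzero differences = 13.
Nonzero differences (with sign): +3, +2, +1, +1, +7, +1, -8, +2, +1, +3, -5, +5, +1
Step 2: Count signs: positive = 11, negative = 2.
Step 3: Under H0: P(positive) = 0.5, so the number of positives S ~ Bin(13, 0.5).
Step 4: Two-sided exact p-value = sum of Bin(13,0.5) probabilities at or below the observed probability = 0.022461.
Step 5: alpha = 0.05. reject H0.

n_eff = 13, pos = 11, neg = 2, p = 0.022461, reject H0.


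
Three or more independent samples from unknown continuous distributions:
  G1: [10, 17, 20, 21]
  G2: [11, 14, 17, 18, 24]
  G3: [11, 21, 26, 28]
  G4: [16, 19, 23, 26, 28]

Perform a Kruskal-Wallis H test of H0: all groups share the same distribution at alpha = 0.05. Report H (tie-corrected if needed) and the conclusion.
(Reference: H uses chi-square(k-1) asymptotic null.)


Step 1: Combine all N = 18 observations and assign midranks.
sorted (value, group, rank): (10,G1,1), (11,G2,2.5), (11,G3,2.5), (14,G2,4), (16,G4,5), (17,G1,6.5), (17,G2,6.5), (18,G2,8), (19,G4,9), (20,G1,10), (21,G1,11.5), (21,G3,11.5), (23,G4,13), (24,G2,14), (26,G3,15.5), (26,G4,15.5), (28,G3,17.5), (28,G4,17.5)
Step 2: Sum ranks within each group.
R_1 = 29 (n_1 = 4)
R_2 = 35 (n_2 = 5)
R_3 = 47 (n_3 = 4)
R_4 = 60 (n_4 = 5)
Step 3: H = 12/(N(N+1)) * sum(R_i^2/n_i) - 3(N+1)
     = 12/(18*19) * (29^2/4 + 35^2/5 + 47^2/4 + 60^2/5) - 3*19
     = 0.035088 * 1727.5 - 57
     = 3.614035.
Step 4: Ties present; correction factor C = 1 - 30/(18^3 - 18) = 0.994840. Corrected H = 3.614035 / 0.994840 = 3.632780.
Step 5: Under H0, H ~ chi^2(3); p-value = 0.303945.
Step 6: alpha = 0.05. fail to reject H0.

H = 3.6328, df = 3, p = 0.303945, fail to reject H0.


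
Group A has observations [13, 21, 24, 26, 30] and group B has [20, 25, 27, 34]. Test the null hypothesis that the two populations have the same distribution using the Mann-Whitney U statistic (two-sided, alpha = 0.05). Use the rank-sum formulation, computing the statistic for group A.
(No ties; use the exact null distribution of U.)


Step 1: Combine and sort all 9 observations; assign midranks.
sorted (value, group): (13,X), (20,Y), (21,X), (24,X), (25,Y), (26,X), (27,Y), (30,X), (34,Y)
ranks: 13->1, 20->2, 21->3, 24->4, 25->5, 26->6, 27->7, 30->8, 34->9
Step 2: Rank sum for X: R1 = 1 + 3 + 4 + 6 + 8 = 22.
Step 3: U_X = R1 - n1(n1+1)/2 = 22 - 5*6/2 = 22 - 15 = 7.
       U_Y = n1*n2 - U_X = 20 - 7 = 13.
Step 4: No ties, so the exact null distribution of U (based on enumerating the C(9,5) = 126 equally likely rank assignments) gives the two-sided p-value.
Step 5: p-value = 0.555556; compare to alpha = 0.05. fail to reject H0.

U_X = 7, p = 0.555556, fail to reject H0 at alpha = 0.05.


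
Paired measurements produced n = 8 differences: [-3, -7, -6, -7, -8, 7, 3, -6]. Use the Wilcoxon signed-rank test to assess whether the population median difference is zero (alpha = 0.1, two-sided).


Step 1: Drop any zero differences (none here) and take |d_i|.
|d| = [3, 7, 6, 7, 8, 7, 3, 6]
Step 2: Midrank |d_i| (ties get averaged ranks).
ranks: |3|->1.5, |7|->6, |6|->3.5, |7|->6, |8|->8, |7|->6, |3|->1.5, |6|->3.5
Step 3: Attach original signs; sum ranks with positive sign and with negative sign.
W+ = 6 + 1.5 = 7.5
W- = 1.5 + 6 + 3.5 + 6 + 8 + 3.5 = 28.5
(Check: W+ + W- = 36 should equal n(n+1)/2 = 36.)
Step 4: Test statistic W = min(W+, W-) = 7.5.
Step 5: Ties in |d|, so use the tie-corrected normal approximation.
        E[W] = n(n+1)/4 = 8*9/4 = 18.
        Tie groups: |d|=3 (t=2), |d|=6 (t=2), |d|=7 (t=3); sum(t^3 - t) = 36.
        Var[W] = n(n+1)(2n+1)/24 - sum(t^3-t)/48 = 1224/24 - 36/48 = 50.25.
        z = (W - E[W]) / sqrt(Var[W]) = (7.5 - 18) / 7.0887 = -1.4812.
        Two-sided p = 2*Phi(z) = 0.138546.
Step 6: alpha = 0.1. fail to reject H0.

W+ = 7.5, W- = 28.5, W = min = 7.5, p = 0.138546, fail to reject H0.


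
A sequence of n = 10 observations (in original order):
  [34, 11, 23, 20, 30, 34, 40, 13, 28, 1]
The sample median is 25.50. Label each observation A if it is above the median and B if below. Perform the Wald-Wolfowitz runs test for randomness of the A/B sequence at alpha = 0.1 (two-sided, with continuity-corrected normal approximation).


Step 1: Compute median = 25.50; label A = above, B = below.
Labels in order: ABBBAAABAB  (n_A = 5, n_B = 5)
Step 2: Count runs R = 6.
Step 3: Under H0 (random ordering), E[R] = 2*n_A*n_B/(n_A+n_B) + 1 = 2*5*5/10 + 1 = 6.0000.
        Var[R] = 2*n_A*n_B*(2*n_A*n_B - n_A - n_B) / ((n_A+n_B)^2 * (n_A+n_B-1)) = 2000/900 = 2.2222.
        SD[R] = 1.4907.
Step 4: R = E[R], so z = 0 with no continuity correction.
Step 5: Two-sided p-value via normal approximation = 2*(1 - Phi(|z|)) = 1.000000.
Step 6: alpha = 0.1. fail to reject H0.

R = 6, z = 0.0000, p = 1.000000, fail to reject H0.


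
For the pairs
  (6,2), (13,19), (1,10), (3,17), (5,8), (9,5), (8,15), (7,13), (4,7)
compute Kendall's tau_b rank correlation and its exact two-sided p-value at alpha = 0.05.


Step 1: Enumerate the 36 unordered pairs (i,j) with i<j and classify each by sign(x_j-x_i) * sign(y_j-y_i).
  (1,2):dx=+7,dy=+17->C; (1,3):dx=-5,dy=+8->D; (1,4):dx=-3,dy=+15->D; (1,5):dx=-1,dy=+6->D
  (1,6):dx=+3,dy=+3->C; (1,7):dx=+2,dy=+13->C; (1,8):dx=+1,dy=+11->C; (1,9):dx=-2,dy=+5->D
  (2,3):dx=-12,dy=-9->C; (2,4):dx=-10,dy=-2->C; (2,5):dx=-8,dy=-11->C; (2,6):dx=-4,dy=-14->C
  (2,7):dx=-5,dy=-4->C; (2,8):dx=-6,dy=-6->C; (2,9):dx=-9,dy=-12->C; (3,4):dx=+2,dy=+7->C
  (3,5):dx=+4,dy=-2->D; (3,6):dx=+8,dy=-5->D; (3,7):dx=+7,dy=+5->C; (3,8):dx=+6,dy=+3->C
  (3,9):dx=+3,dy=-3->D; (4,5):dx=+2,dy=-9->D; (4,6):dx=+6,dy=-12->D; (4,7):dx=+5,dy=-2->D
  (4,8):dx=+4,dy=-4->D; (4,9):dx=+1,dy=-10->D; (5,6):dx=+4,dy=-3->D; (5,7):dx=+3,dy=+7->C
  (5,8):dx=+2,dy=+5->C; (5,9):dx=-1,dy=-1->C; (6,7):dx=-1,dy=+10->D; (6,8):dx=-2,dy=+8->D
  (6,9):dx=-5,dy=+2->D; (7,8):dx=-1,dy=-2->C; (7,9):dx=-4,dy=-8->C; (8,9):dx=-3,dy=-6->C
Step 2: C = 20, D = 16, total pairs = 36.
Step 3: tau = (C - D)/(n(n-1)/2) = (20 - 16)/36 = 0.111111.
Step 4: Exact two-sided p-value (enumerate n! = 362880 permutations of y under H0): p = 0.761414.
Step 5: alpha = 0.05. fail to reject H0.

tau_b = 0.1111 (C=20, D=16), p = 0.761414, fail to reject H0.


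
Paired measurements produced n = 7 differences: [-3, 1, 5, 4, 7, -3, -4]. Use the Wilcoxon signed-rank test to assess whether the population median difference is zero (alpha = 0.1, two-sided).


Step 1: Drop any zero differences (none here) and take |d_i|.
|d| = [3, 1, 5, 4, 7, 3, 4]
Step 2: Midrank |d_i| (ties get averaged ranks).
ranks: |3|->2.5, |1|->1, |5|->6, |4|->4.5, |7|->7, |3|->2.5, |4|->4.5
Step 3: Attach original signs; sum ranks with positive sign and with negative sign.
W+ = 1 + 6 + 4.5 + 7 = 18.5
W- = 2.5 + 2.5 + 4.5 = 9.5
(Check: W+ + W- = 28 should equal n(n+1)/2 = 28.)
Step 4: Test statistic W = min(W+, W-) = 9.5.
Step 5: Ties in |d|, so use the tie-corrected normal approximation.
        E[W] = n(n+1)/4 = 7*8/4 = 14.
        Tie groups: |d|=3 (t=2), |d|=4 (t=2); sum(t^3 - t) = 12.
        Var[W] = n(n+1)(2n+1)/24 - sum(t^3-t)/48 = 840/24 - 12/48 = 34.75.
        z = (W - E[W]) / sqrt(Var[W]) = (9.5 - 14) / 5.8949 = -0.7634.
        Two-sided p = 2*Phi(z) = 0.445243.
Step 6: alpha = 0.1. fail to reject H0.

W+ = 18.5, W- = 9.5, W = min = 9.5, p = 0.445243, fail to reject H0.


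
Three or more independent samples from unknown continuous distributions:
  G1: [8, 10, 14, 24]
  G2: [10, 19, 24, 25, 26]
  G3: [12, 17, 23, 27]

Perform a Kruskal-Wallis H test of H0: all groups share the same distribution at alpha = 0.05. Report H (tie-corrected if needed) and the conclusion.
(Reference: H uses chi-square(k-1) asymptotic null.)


Step 1: Combine all N = 13 observations and assign midranks.
sorted (value, group, rank): (8,G1,1), (10,G1,2.5), (10,G2,2.5), (12,G3,4), (14,G1,5), (17,G3,6), (19,G2,7), (23,G3,8), (24,G1,9.5), (24,G2,9.5), (25,G2,11), (26,G2,12), (27,G3,13)
Step 2: Sum ranks within each group.
R_1 = 18 (n_1 = 4)
R_2 = 42 (n_2 = 5)
R_3 = 31 (n_3 = 4)
Step 3: H = 12/(N(N+1)) * sum(R_i^2/n_i) - 3(N+1)
     = 12/(13*14) * (18^2/4 + 42^2/5 + 31^2/4) - 3*14
     = 0.065934 * 674.05 - 42
     = 2.442857.
Step 4: Ties present; correction factor C = 1 - 12/(13^3 - 13) = 0.994505. Corrected H = 2.442857 / 0.994505 = 2.456354.
Step 5: Under H0, H ~ chi^2(2); p-value = 0.292826.
Step 6: alpha = 0.05. fail to reject H0.

H = 2.4564, df = 2, p = 0.292826, fail to reject H0.


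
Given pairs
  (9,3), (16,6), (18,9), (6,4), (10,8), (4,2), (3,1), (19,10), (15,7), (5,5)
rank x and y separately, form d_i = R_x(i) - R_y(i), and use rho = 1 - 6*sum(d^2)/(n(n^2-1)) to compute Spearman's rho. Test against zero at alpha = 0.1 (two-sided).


Step 1: Rank x and y separately (midranks; no ties here).
rank(x): 9->5, 16->8, 18->9, 6->4, 10->6, 4->2, 3->1, 19->10, 15->7, 5->3
rank(y): 3->3, 6->6, 9->9, 4->4, 8->8, 2->2, 1->1, 10->10, 7->7, 5->5
Step 2: d_i = R_x(i) - R_y(i); compute d_i^2.
  (5-3)^2=4, (8-6)^2=4, (9-9)^2=0, (4-4)^2=0, (6-8)^2=4, (2-2)^2=0, (1-1)^2=0, (10-10)^2=0, (7-7)^2=0, (3-5)^2=4
sum(d^2) = 16.
Step 3: rho = 1 - 6*16 / (10*(10^2 - 1)) = 1 - 96/990 = 0.903030.
Step 4: Under H0, t = rho * sqrt((n-2)/(1-rho^2)) = 5.9457 ~ t(8).
Step 5: Two-sided p-value from the t-distribution with 8 df = 0.000344.
Step 6: alpha = 0.1. reject H0.

rho = 0.9030, p = 0.000344, reject H0 at alpha = 0.1.


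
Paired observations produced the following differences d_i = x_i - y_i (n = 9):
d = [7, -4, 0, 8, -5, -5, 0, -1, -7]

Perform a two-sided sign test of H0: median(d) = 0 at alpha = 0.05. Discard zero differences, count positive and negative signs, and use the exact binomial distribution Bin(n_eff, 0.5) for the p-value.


Step 1: Discard zero differences. Original n = 9; n_eff = number of nonzero differences = 7.
Nonzero differences (with sign): +7, -4, +8, -5, -5, -1, -7
Step 2: Count signs: positive = 2, negative = 5.
Step 3: Under H0: P(positive) = 0.5, so the number of positives S ~ Bin(7, 0.5).
Step 4: Two-sided exact p-value = sum of Bin(7,0.5) probabilities at or below the observed probability = 0.453125.
Step 5: alpha = 0.05. fail to reject H0.

n_eff = 7, pos = 2, neg = 5, p = 0.453125, fail to reject H0.


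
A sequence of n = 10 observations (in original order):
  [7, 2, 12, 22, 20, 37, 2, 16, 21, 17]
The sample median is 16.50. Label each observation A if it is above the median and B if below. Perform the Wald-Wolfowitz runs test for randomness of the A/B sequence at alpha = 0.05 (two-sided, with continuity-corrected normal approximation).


Step 1: Compute median = 16.50; label A = above, B = below.
Labels in order: BBBAAABBAA  (n_A = 5, n_B = 5)
Step 2: Count runs R = 4.
Step 3: Under H0 (random ordering), E[R] = 2*n_A*n_B/(n_A+n_B) + 1 = 2*5*5/10 + 1 = 6.0000.
        Var[R] = 2*n_A*n_B*(2*n_A*n_B - n_A - n_B) / ((n_A+n_B)^2 * (n_A+n_B-1)) = 2000/900 = 2.2222.
        SD[R] = 1.4907.
Step 4: Continuity-corrected z = (R + 0.5 - E[R]) / SD[R] = (4 + 0.5 - 6.0000) / 1.4907 = -1.0062.
Step 5: Two-sided p-value via normal approximation = 2*(1 - Phi(|z|)) = 0.314305.
Step 6: alpha = 0.05. fail to reject H0.

R = 4, z = -1.0062, p = 0.314305, fail to reject H0.


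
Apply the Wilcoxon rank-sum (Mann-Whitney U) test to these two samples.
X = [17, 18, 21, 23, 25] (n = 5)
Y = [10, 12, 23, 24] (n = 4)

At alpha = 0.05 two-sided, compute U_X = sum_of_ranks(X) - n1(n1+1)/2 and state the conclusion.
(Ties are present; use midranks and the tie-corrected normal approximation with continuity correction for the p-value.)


Step 1: Combine and sort all 9 observations; assign midranks.
sorted (value, group): (10,Y), (12,Y), (17,X), (18,X), (21,X), (23,X), (23,Y), (24,Y), (25,X)
ranks: 10->1, 12->2, 17->3, 18->4, 21->5, 23->6.5, 23->6.5, 24->8, 25->9
Step 2: Rank sum for X: R1 = 3 + 4 + 5 + 6.5 + 9 = 27.5.
Step 3: U_X = R1 - n1(n1+1)/2 = 27.5 - 5*6/2 = 27.5 - 15 = 12.5.
       U_Y = n1*n2 - U_X = 20 - 12.5 = 7.5.
Step 4: Ties are present, so use the tie-corrected normal approximation (with continuity correction) for the p-value.
Step 5: p-value = 0.622753; compare to alpha = 0.05. fail to reject H0.

U_X = 12.5, p = 0.622753, fail to reject H0 at alpha = 0.05.


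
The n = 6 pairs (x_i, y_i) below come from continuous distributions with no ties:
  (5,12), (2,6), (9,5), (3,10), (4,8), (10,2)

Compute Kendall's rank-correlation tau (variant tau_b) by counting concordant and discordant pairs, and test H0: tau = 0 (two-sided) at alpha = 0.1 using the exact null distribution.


Step 1: Enumerate the 15 unordered pairs (i,j) with i<j and classify each by sign(x_j-x_i) * sign(y_j-y_i).
  (1,2):dx=-3,dy=-6->C; (1,3):dx=+4,dy=-7->D; (1,4):dx=-2,dy=-2->C; (1,5):dx=-1,dy=-4->C
  (1,6):dx=+5,dy=-10->D; (2,3):dx=+7,dy=-1->D; (2,4):dx=+1,dy=+4->C; (2,5):dx=+2,dy=+2->C
  (2,6):dx=+8,dy=-4->D; (3,4):dx=-6,dy=+5->D; (3,5):dx=-5,dy=+3->D; (3,6):dx=+1,dy=-3->D
  (4,5):dx=+1,dy=-2->D; (4,6):dx=+7,dy=-8->D; (5,6):dx=+6,dy=-6->D
Step 2: C = 5, D = 10, total pairs = 15.
Step 3: tau = (C - D)/(n(n-1)/2) = (5 - 10)/15 = -0.333333.
Step 4: Exact two-sided p-value (enumerate n! = 720 permutations of y under H0): p = 0.469444.
Step 5: alpha = 0.1. fail to reject H0.

tau_b = -0.3333 (C=5, D=10), p = 0.469444, fail to reject H0.


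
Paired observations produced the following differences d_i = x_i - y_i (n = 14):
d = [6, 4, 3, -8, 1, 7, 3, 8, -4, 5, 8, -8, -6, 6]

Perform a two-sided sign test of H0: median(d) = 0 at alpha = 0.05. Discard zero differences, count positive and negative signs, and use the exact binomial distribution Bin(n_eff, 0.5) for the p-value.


Step 1: Discard zero differences. Original n = 14; n_eff = number of nonzero differences = 14.
Nonzero differences (with sign): +6, +4, +3, -8, +1, +7, +3, +8, -4, +5, +8, -8, -6, +6
Step 2: Count signs: positive = 10, negative = 4.
Step 3: Under H0: P(positive) = 0.5, so the number of positives S ~ Bin(14, 0.5).
Step 4: Two-sided exact p-value = sum of Bin(14,0.5) probabilities at or below the observed probability = 0.179565.
Step 5: alpha = 0.05. fail to reject H0.

n_eff = 14, pos = 10, neg = 4, p = 0.179565, fail to reject H0.


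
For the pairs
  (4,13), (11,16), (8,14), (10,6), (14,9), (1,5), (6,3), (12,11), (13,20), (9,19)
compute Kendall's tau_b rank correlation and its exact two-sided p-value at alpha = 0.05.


Step 1: Enumerate the 45 unordered pairs (i,j) with i<j and classify each by sign(x_j-x_i) * sign(y_j-y_i).
  (1,2):dx=+7,dy=+3->C; (1,3):dx=+4,dy=+1->C; (1,4):dx=+6,dy=-7->D; (1,5):dx=+10,dy=-4->D
  (1,6):dx=-3,dy=-8->C; (1,7):dx=+2,dy=-10->D; (1,8):dx=+8,dy=-2->D; (1,9):dx=+9,dy=+7->C
  (1,10):dx=+5,dy=+6->C; (2,3):dx=-3,dy=-2->C; (2,4):dx=-1,dy=-10->C; (2,5):dx=+3,dy=-7->D
  (2,6):dx=-10,dy=-11->C; (2,7):dx=-5,dy=-13->C; (2,8):dx=+1,dy=-5->D; (2,9):dx=+2,dy=+4->C
  (2,10):dx=-2,dy=+3->D; (3,4):dx=+2,dy=-8->D; (3,5):dx=+6,dy=-5->D; (3,6):dx=-7,dy=-9->C
  (3,7):dx=-2,dy=-11->C; (3,8):dx=+4,dy=-3->D; (3,9):dx=+5,dy=+6->C; (3,10):dx=+1,dy=+5->C
  (4,5):dx=+4,dy=+3->C; (4,6):dx=-9,dy=-1->C; (4,7):dx=-4,dy=-3->C; (4,8):dx=+2,dy=+5->C
  (4,9):dx=+3,dy=+14->C; (4,10):dx=-1,dy=+13->D; (5,6):dx=-13,dy=-4->C; (5,7):dx=-8,dy=-6->C
  (5,8):dx=-2,dy=+2->D; (5,9):dx=-1,dy=+11->D; (5,10):dx=-5,dy=+10->D; (6,7):dx=+5,dy=-2->D
  (6,8):dx=+11,dy=+6->C; (6,9):dx=+12,dy=+15->C; (6,10):dx=+8,dy=+14->C; (7,8):dx=+6,dy=+8->C
  (7,9):dx=+7,dy=+17->C; (7,10):dx=+3,dy=+16->C; (8,9):dx=+1,dy=+9->C; (8,10):dx=-3,dy=+8->D
  (9,10):dx=-4,dy=-1->C
Step 2: C = 29, D = 16, total pairs = 45.
Step 3: tau = (C - D)/(n(n-1)/2) = (29 - 16)/45 = 0.288889.
Step 4: Exact two-sided p-value (enumerate n! = 3628800 permutations of y under H0): p = 0.291248.
Step 5: alpha = 0.05. fail to reject H0.

tau_b = 0.2889 (C=29, D=16), p = 0.291248, fail to reject H0.


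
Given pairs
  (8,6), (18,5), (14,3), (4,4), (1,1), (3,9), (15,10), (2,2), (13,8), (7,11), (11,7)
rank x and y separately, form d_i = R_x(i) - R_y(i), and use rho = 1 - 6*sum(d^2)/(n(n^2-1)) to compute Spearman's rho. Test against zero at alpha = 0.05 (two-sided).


Step 1: Rank x and y separately (midranks; no ties here).
rank(x): 8->6, 18->11, 14->9, 4->4, 1->1, 3->3, 15->10, 2->2, 13->8, 7->5, 11->7
rank(y): 6->6, 5->5, 3->3, 4->4, 1->1, 9->9, 10->10, 2->2, 8->8, 11->11, 7->7
Step 2: d_i = R_x(i) - R_y(i); compute d_i^2.
  (6-6)^2=0, (11-5)^2=36, (9-3)^2=36, (4-4)^2=0, (1-1)^2=0, (3-9)^2=36, (10-10)^2=0, (2-2)^2=0, (8-8)^2=0, (5-11)^2=36, (7-7)^2=0
sum(d^2) = 144.
Step 3: rho = 1 - 6*144 / (11*(11^2 - 1)) = 1 - 864/1320 = 0.345455.
Step 4: Under H0, t = rho * sqrt((n-2)/(1-rho^2)) = 1.1044 ~ t(9).
Step 5: Two-sided p-value from the t-distribution with 9 df = 0.298089.
Step 6: alpha = 0.05. fail to reject H0.

rho = 0.3455, p = 0.298089, fail to reject H0 at alpha = 0.05.


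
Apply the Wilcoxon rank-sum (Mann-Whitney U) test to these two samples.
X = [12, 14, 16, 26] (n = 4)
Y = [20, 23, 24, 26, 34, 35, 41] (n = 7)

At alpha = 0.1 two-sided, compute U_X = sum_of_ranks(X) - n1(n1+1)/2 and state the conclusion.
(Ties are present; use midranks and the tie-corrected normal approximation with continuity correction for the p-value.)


Step 1: Combine and sort all 11 observations; assign midranks.
sorted (value, group): (12,X), (14,X), (16,X), (20,Y), (23,Y), (24,Y), (26,X), (26,Y), (34,Y), (35,Y), (41,Y)
ranks: 12->1, 14->2, 16->3, 20->4, 23->5, 24->6, 26->7.5, 26->7.5, 34->9, 35->10, 41->11
Step 2: Rank sum for X: R1 = 1 + 2 + 3 + 7.5 = 13.5.
Step 3: U_X = R1 - n1(n1+1)/2 = 13.5 - 4*5/2 = 13.5 - 10 = 3.5.
       U_Y = n1*n2 - U_X = 28 - 3.5 = 24.5.
Step 4: Ties are present, so use the tie-corrected normal approximation (with continuity correction) for the p-value.
Step 5: p-value = 0.058207; compare to alpha = 0.1. reject H0.

U_X = 3.5, p = 0.058207, reject H0 at alpha = 0.1.


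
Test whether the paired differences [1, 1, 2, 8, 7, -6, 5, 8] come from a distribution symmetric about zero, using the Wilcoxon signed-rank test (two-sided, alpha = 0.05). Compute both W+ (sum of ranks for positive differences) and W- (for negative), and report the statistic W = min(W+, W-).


Step 1: Drop any zero differences (none here) and take |d_i|.
|d| = [1, 1, 2, 8, 7, 6, 5, 8]
Step 2: Midrank |d_i| (ties get averaged ranks).
ranks: |1|->1.5, |1|->1.5, |2|->3, |8|->7.5, |7|->6, |6|->5, |5|->4, |8|->7.5
Step 3: Attach original signs; sum ranks with positive sign and with negative sign.
W+ = 1.5 + 1.5 + 3 + 7.5 + 6 + 4 + 7.5 = 31
W- = 5 = 5
(Check: W+ + W- = 36 should equal n(n+1)/2 = 36.)
Step 4: Test statistic W = min(W+, W-) = 5.
Step 5: Ties in |d|, so use the tie-corrected normal approximation.
        E[W] = n(n+1)/4 = 8*9/4 = 18.
        Tie groups: |d|=1 (t=2), |d|=8 (t=2); sum(t^3 - t) = 12.
        Var[W] = n(n+1)(2n+1)/24 - sum(t^3-t)/48 = 1224/24 - 12/48 = 50.75.
        z = (W - E[W]) / sqrt(Var[W]) = (5 - 18) / 7.1239 = -1.8248.
        Two-sided p = 2*Phi(z) = 0.068025.
Step 6: alpha = 0.05. fail to reject H0.

W+ = 31, W- = 5, W = min = 5, p = 0.068025, fail to reject H0.


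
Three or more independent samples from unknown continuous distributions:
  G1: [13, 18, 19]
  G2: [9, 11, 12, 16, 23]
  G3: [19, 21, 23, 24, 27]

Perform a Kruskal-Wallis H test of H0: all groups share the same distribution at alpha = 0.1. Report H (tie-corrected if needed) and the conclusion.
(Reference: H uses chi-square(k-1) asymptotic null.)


Step 1: Combine all N = 13 observations and assign midranks.
sorted (value, group, rank): (9,G2,1), (11,G2,2), (12,G2,3), (13,G1,4), (16,G2,5), (18,G1,6), (19,G1,7.5), (19,G3,7.5), (21,G3,9), (23,G2,10.5), (23,G3,10.5), (24,G3,12), (27,G3,13)
Step 2: Sum ranks within each group.
R_1 = 17.5 (n_1 = 3)
R_2 = 21.5 (n_2 = 5)
R_3 = 52 (n_3 = 5)
Step 3: H = 12/(N(N+1)) * sum(R_i^2/n_i) - 3(N+1)
     = 12/(13*14) * (17.5^2/3 + 21.5^2/5 + 52^2/5) - 3*14
     = 0.065934 * 735.333 - 42
     = 6.483516.
Step 4: Ties present; correction factor C = 1 - 12/(13^3 - 13) = 0.994505. Corrected H = 6.483516 / 0.994505 = 6.519337.
Step 5: Under H0, H ~ chi^2(2); p-value = 0.038401.
Step 6: alpha = 0.1. reject H0.

H = 6.5193, df = 2, p = 0.038401, reject H0.


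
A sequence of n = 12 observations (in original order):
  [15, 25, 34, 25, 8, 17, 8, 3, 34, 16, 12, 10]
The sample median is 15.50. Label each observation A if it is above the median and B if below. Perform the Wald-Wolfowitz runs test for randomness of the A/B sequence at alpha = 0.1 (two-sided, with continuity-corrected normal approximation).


Step 1: Compute median = 15.50; label A = above, B = below.
Labels in order: BAAABABBAABB  (n_A = 6, n_B = 6)
Step 2: Count runs R = 7.
Step 3: Under H0 (random ordering), E[R] = 2*n_A*n_B/(n_A+n_B) + 1 = 2*6*6/12 + 1 = 7.0000.
        Var[R] = 2*n_A*n_B*(2*n_A*n_B - n_A - n_B) / ((n_A+n_B)^2 * (n_A+n_B-1)) = 4320/1584 = 2.7273.
        SD[R] = 1.6514.
Step 4: R = E[R], so z = 0 with no continuity correction.
Step 5: Two-sided p-value via normal approximation = 2*(1 - Phi(|z|)) = 1.000000.
Step 6: alpha = 0.1. fail to reject H0.

R = 7, z = 0.0000, p = 1.000000, fail to reject H0.
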